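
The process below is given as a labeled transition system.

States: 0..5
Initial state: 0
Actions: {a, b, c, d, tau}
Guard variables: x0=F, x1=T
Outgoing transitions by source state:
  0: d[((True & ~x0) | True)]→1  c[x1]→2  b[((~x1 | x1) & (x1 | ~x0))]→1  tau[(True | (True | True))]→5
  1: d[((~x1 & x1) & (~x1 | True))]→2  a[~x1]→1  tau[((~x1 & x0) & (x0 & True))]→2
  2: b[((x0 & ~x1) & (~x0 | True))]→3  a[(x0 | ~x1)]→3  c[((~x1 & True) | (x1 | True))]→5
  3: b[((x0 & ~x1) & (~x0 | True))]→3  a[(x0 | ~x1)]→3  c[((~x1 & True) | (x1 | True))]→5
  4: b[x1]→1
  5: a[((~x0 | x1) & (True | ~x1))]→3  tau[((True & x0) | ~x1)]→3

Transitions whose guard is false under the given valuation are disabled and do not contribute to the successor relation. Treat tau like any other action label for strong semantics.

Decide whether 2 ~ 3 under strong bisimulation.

Refine partition for ~:
  P[0] = {{0,1,2,3,4,5}}
  P[1] = {{0},{1},{2,3},{4},{5}}
Fixed point at round 2; 5 class(es).
class of 2: {2,3}; class of 3: {2,3}

Answer: BISIMILAR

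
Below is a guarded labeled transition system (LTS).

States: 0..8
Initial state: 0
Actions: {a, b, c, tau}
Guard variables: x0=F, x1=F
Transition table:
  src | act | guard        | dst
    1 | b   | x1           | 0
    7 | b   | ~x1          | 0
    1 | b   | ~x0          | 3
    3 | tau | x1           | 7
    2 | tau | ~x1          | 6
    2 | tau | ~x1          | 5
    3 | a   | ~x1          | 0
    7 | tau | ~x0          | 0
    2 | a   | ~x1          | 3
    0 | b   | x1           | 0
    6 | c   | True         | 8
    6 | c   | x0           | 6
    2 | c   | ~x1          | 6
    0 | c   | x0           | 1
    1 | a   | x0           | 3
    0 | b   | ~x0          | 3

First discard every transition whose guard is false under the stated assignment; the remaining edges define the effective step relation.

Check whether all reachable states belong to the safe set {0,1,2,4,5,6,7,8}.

Inv-set: {0,1,2,4,5,6,7,8}
Reachable = {0,3}
  0: ok
  3: outside
witness against invariant: b → 3

Answer: INVARIANT VIOLATED at state 3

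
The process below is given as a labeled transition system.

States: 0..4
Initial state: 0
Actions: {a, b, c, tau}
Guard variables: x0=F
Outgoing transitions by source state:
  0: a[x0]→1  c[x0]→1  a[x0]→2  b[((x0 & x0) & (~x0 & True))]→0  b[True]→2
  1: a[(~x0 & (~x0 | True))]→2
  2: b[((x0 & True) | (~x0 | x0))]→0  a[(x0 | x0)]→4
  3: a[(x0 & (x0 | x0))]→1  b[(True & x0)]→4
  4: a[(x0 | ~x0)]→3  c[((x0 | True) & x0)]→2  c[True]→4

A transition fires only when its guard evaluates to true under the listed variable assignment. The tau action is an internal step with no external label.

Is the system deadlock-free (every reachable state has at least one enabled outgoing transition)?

R = {0,2}
  0: b→2  [1 out]
  2: b→0  [1 out]

Answer: DEADLOCK-FREE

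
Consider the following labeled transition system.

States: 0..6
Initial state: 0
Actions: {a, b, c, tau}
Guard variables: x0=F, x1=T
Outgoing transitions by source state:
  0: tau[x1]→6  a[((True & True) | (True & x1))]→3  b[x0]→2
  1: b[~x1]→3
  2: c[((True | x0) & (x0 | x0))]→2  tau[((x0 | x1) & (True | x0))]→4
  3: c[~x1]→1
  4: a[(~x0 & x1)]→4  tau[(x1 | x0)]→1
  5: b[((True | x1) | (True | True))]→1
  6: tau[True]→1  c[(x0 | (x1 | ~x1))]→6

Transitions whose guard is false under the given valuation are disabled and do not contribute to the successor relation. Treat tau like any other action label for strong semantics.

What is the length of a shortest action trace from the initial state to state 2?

Answer: UNREACHABLE

Working:
Breadth-first toward 2:
  depth 0: {0}
  depth 1: {3,6}
  depth 2: {1}
2 never appears.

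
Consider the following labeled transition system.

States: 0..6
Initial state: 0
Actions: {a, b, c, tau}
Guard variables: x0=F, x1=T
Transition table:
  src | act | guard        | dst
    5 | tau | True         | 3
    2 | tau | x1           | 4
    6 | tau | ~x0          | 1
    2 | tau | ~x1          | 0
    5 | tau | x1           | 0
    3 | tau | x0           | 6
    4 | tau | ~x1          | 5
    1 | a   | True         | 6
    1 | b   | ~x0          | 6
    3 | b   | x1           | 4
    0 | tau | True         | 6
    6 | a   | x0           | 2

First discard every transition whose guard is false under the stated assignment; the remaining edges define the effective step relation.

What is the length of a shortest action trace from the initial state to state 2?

Breadth-first toward 2:
  depth 0: {0}
  depth 1: {6}
  depth 2: {1}
2 never appears.

Answer: UNREACHABLE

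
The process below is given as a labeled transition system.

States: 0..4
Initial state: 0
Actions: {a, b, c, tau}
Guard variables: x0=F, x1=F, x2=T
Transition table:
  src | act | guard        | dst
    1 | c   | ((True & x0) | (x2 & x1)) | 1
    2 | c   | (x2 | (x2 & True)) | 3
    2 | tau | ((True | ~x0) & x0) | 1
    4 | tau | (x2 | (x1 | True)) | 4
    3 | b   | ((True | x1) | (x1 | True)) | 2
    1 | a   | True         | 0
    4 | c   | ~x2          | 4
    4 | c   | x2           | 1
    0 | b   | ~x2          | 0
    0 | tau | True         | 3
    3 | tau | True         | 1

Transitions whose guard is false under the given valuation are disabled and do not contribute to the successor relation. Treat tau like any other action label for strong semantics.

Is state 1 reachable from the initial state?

After dropping false guards: 7 live edges.
L0 = {0}
L1 = {3}  now seen {0,3}
L2 = {1,2}  now seen {0,1,2,3}
Reach set: {0,1,2,3}
Path to 1: tau·tau

Answer: REACHABLE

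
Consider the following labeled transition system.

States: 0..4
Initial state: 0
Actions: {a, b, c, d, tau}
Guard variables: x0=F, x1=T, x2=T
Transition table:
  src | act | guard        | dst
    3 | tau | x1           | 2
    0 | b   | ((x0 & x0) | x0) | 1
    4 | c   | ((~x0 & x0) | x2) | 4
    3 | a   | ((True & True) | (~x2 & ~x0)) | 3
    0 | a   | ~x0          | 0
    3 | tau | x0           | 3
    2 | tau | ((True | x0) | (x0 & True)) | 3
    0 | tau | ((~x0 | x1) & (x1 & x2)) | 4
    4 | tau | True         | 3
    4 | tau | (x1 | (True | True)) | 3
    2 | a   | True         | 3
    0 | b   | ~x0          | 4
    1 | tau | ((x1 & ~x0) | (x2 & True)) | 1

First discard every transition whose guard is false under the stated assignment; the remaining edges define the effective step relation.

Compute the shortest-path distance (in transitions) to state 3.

Breadth-first toward 3:
  L0 = {0}
  L1 = {4}
  L2 = {3}
depth(3)=2, e.g. b·tau

Answer: 2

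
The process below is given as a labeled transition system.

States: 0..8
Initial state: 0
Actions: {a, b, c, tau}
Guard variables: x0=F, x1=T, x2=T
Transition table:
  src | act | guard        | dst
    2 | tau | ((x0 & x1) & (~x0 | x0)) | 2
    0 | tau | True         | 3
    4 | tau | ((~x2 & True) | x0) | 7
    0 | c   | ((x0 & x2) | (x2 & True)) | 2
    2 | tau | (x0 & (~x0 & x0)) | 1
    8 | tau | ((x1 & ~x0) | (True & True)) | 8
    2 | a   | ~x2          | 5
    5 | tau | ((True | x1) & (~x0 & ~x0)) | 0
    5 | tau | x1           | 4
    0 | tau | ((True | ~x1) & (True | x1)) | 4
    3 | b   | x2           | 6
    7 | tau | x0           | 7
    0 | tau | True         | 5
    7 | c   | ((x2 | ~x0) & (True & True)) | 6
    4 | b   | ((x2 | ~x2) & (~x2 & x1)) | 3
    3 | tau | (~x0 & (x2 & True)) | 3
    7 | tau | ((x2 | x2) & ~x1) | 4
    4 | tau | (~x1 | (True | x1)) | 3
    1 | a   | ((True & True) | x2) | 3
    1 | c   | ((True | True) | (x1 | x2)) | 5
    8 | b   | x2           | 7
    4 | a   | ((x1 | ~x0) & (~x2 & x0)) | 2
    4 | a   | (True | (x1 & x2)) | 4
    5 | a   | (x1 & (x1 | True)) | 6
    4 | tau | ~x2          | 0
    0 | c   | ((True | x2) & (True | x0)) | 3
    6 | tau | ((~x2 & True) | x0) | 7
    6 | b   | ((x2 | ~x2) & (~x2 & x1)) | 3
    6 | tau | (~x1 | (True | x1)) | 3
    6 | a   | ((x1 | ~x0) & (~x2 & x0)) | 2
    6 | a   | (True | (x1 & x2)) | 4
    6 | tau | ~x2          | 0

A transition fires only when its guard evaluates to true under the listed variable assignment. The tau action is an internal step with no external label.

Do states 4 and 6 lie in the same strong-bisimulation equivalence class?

Answer: BISIMILAR

Analysis:
Bisimulation quotient by refinement:
  P[0] = {{0,1,2,3,4,5,6,7,8}}
  P[1] = {{0},{1},{2},{3,8},{4,5,6},{7}}
  P[2] = {{0},{1},{2},{3},{4,6},{5},{7},{8}}
Fixed point at round 3; 8 class(es).
class of 4: {4,6}; class of 6: {4,6}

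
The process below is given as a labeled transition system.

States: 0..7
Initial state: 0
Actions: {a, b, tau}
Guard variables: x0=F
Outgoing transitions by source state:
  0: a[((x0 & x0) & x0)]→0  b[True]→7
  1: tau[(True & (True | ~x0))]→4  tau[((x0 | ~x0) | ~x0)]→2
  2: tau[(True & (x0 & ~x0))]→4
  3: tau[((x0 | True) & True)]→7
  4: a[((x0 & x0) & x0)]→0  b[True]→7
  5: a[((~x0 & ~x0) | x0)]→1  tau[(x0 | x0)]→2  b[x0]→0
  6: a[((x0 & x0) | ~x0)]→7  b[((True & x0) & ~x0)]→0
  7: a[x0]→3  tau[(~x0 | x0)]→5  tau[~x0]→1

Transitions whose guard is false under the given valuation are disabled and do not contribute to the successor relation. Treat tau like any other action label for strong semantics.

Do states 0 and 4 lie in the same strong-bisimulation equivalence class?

Answer: BISIMILAR

Analysis:
Bisimulation quotient by refinement:
  π0 = {{0,1,2,3,4,5,6,7}}
  π1 = {{0,4},{1,3,7},{2},{5,6}}
  π2 = {{0,4},{1},{2},{3},{5,6},{7}}
  π3 = {{0,4},{1},{2},{3},{5},{6},{7}}
7 equivalence class(es) (converged in 4)
0∈{0,4}, 4∈{0,4}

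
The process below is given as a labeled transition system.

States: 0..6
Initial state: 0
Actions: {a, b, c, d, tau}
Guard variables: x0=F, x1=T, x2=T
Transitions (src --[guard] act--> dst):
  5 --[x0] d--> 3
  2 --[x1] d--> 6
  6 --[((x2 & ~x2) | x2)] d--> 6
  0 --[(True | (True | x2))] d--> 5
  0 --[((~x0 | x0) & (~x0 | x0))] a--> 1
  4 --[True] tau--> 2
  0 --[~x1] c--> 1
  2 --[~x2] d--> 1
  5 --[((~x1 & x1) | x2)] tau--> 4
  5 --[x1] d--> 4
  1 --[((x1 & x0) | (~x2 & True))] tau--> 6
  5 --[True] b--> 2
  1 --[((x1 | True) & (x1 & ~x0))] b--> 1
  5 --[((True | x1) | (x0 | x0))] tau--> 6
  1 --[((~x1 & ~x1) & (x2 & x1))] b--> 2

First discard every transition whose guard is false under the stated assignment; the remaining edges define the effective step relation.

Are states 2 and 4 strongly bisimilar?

Bisimulation quotient by refinement:
  round 0: {{0,1,2,3,4,5,6}}
  round 1: {{0},{1},{2,6},{3},{4},{5}}
Fixed point at round 2; 6 class(es).
class of 2: {2,6}; class of 4: {4}

Answer: NOT BISIMILAR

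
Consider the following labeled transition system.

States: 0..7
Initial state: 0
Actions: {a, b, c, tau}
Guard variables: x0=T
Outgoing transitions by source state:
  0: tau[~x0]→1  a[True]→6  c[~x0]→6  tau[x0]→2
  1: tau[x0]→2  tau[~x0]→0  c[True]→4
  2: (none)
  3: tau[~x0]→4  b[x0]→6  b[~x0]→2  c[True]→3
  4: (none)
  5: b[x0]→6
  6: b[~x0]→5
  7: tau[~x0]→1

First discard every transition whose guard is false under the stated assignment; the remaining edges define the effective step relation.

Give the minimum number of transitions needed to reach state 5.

Answer: UNREACHABLE

Working:
Breadth-first toward 5:
  Layer 0: {0}
  Layer 1: {2,6}
5 never appears.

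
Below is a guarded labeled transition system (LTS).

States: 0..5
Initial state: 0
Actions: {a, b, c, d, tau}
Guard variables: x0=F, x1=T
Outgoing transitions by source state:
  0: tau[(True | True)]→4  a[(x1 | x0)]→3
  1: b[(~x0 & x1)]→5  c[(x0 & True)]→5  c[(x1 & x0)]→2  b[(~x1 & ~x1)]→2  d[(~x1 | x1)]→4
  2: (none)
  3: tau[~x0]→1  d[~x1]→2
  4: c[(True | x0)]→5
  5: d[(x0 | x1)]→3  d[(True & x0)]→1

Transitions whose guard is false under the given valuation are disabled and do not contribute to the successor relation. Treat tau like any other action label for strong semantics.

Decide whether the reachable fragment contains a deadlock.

Answer: DEADLOCK-FREE

Trace:
Reach set: {0,1,3,4,5}
  0: a→3  tau→4  [deg 2]
  1: b→5  d→4  [deg 2]
  3: tau→1  [deg 1]
  4: c→5  [deg 1]
  5: d→3  [deg 1]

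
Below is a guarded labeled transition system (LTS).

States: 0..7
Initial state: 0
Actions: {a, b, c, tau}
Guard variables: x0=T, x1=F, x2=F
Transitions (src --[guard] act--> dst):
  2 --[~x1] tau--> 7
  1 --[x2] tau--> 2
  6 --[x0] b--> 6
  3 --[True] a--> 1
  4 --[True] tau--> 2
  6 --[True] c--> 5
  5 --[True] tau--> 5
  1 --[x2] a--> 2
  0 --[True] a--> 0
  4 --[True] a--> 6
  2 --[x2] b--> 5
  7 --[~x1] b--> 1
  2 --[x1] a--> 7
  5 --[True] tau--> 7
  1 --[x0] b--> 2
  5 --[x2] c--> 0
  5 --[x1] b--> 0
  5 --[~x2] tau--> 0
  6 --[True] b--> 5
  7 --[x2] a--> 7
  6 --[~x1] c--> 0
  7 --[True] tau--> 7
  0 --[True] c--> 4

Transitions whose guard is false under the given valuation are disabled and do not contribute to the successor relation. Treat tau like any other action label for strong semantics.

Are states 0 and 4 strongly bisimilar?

Answer: NOT BISIMILAR

Trace:
Bisimulation quotient by refinement:
  round 0: {{0,1,2,3,4,5,6,7}}
  round 1: {{0},{1},{2,5},{3},{4},{6},{7}}
  round 2: {{0},{1},{2},{3},{4},{5},{6},{7}}
Fixed point at round 3; 8 class(es).
[0]={0}  [4]={4}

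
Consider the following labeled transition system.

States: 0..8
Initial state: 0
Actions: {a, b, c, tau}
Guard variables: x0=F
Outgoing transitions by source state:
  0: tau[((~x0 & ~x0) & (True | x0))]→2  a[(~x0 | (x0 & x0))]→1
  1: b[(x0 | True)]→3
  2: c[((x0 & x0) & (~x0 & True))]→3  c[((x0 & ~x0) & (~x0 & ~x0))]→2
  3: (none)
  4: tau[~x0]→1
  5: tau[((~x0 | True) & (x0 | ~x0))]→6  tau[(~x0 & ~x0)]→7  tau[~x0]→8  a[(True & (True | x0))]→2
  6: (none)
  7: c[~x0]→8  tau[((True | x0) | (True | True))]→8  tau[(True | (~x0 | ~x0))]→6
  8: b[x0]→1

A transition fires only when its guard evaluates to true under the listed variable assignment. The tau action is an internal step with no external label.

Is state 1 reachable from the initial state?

Guard filter leaves 11 enabled edge(s).
L0 = {0}
L1 = {1,2}  cumulative {0,1,2}
L2 = {3}  cumulative {0,1,2,3}
Reach set: {0,1,2,3}
witness 1: a

Answer: REACHABLE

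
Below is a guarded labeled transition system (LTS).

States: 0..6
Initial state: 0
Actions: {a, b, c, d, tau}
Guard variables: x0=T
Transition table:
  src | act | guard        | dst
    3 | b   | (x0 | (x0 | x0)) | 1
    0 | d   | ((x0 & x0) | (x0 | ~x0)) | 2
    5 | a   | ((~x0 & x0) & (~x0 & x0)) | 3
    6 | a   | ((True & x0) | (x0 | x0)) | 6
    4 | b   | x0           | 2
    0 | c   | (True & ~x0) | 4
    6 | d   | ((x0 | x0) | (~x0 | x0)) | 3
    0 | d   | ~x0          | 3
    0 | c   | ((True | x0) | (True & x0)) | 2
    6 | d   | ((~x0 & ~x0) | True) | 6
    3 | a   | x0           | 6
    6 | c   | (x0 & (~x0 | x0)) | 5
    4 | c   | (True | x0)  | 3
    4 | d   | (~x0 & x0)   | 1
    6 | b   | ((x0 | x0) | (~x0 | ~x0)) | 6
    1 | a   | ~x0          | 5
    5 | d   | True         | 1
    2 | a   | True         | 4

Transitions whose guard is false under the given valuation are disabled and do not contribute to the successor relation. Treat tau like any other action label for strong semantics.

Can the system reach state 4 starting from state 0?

After dropping false guards: 13 live edges.
Layer 0: {0}
Layer 1: {2}  total {0,2}
Layer 2: {4}  total {0,2,4}
Layer 3: {3}  total {0,2,3,4}
Layer 4: {1,6}  total {0,1,2,3,4,6}
Layer 5: {5}  total {0,1,2,3,4,5,6}
Reach set: {0,1,2,3,4,5,6}
trace reaching 4: d·a

Answer: REACHABLE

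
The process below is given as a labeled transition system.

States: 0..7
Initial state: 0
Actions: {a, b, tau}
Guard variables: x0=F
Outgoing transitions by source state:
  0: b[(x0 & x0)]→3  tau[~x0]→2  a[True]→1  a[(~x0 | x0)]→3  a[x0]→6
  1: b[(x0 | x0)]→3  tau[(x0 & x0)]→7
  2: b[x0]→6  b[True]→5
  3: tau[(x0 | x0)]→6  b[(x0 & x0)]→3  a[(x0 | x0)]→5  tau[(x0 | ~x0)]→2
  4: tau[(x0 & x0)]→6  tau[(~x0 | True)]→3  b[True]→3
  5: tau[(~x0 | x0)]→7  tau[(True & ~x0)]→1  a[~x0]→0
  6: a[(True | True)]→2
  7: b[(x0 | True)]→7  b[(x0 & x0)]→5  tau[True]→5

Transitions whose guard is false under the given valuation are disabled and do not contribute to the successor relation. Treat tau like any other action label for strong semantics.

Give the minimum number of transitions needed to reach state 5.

Layered search for 5:
  Layer 0: {0}
  Layer 1: {1,2,3}
  Layer 2: {5}
depth(5)=2, e.g. tau·b

Answer: 2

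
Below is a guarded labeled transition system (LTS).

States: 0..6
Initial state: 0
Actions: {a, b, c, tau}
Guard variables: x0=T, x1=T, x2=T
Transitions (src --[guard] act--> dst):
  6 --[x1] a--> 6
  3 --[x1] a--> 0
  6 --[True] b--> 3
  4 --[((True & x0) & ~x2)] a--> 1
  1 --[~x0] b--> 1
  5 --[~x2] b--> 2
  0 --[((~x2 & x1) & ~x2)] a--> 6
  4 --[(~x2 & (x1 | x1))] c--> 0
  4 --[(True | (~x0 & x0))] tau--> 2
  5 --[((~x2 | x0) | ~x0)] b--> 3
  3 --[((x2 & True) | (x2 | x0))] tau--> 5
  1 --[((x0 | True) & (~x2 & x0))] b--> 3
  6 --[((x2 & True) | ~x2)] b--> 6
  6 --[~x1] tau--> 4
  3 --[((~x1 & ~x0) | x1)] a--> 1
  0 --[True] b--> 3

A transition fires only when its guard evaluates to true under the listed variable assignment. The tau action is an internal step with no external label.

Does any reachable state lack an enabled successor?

Answer: DEADLOCK at state 1

Trace:
R = {0,1,3,5}
  0: b→3  [1 out]
  1: ∅  [no exit]
  3: a→0  a→1  tau→5  [3 out]
  5: b→3  [1 out]
Path to 1: b·a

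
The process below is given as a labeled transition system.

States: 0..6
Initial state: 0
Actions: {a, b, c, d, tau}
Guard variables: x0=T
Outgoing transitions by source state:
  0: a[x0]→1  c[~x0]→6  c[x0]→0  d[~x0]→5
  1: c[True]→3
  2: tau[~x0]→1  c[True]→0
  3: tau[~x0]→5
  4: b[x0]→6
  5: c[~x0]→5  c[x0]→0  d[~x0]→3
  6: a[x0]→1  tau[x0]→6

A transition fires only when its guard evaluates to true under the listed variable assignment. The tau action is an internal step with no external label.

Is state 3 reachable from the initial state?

Guard filter leaves 8 enabled edge(s).
L0 = {0}
L1 = {1}  total {0,1}
L2 = {3}  total {0,1,3}
Reach set: {0,1,3}
trace reaching 3: a·c

Answer: REACHABLE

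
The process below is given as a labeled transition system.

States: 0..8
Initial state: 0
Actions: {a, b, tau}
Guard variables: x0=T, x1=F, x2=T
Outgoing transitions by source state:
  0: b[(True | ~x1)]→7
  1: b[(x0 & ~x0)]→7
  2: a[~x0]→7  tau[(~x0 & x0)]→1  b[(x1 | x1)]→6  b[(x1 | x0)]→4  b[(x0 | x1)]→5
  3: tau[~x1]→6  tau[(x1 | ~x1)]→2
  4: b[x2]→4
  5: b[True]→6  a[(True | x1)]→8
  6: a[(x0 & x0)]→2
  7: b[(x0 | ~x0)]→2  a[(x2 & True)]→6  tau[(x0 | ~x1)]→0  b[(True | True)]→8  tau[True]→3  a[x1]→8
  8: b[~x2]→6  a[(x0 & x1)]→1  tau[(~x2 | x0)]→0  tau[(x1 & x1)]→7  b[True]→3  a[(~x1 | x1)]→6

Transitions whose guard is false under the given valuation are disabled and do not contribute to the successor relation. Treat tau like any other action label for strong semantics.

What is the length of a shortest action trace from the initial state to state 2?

Answer: 2

Analysis:
Layered search for 2:
  L0 = {0}
  L1 = {7}
  L2 = {2,3,6,8}
2 enters at depth 2; path b·b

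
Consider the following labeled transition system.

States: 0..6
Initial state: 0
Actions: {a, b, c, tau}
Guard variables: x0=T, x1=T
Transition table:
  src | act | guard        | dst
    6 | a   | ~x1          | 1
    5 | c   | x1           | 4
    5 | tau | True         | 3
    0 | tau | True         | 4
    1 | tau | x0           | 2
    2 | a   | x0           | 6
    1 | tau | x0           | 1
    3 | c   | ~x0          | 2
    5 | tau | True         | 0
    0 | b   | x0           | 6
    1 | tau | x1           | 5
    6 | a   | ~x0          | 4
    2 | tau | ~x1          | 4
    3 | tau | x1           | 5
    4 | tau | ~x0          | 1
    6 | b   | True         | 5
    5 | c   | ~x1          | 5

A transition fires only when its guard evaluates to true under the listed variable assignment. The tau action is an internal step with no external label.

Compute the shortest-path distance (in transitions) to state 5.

BFS to 5:
  Layer 0: {0}
  Layer 1: {4,6}
  Layer 2: {5}
5 enters at depth 2; path b·b

Answer: 2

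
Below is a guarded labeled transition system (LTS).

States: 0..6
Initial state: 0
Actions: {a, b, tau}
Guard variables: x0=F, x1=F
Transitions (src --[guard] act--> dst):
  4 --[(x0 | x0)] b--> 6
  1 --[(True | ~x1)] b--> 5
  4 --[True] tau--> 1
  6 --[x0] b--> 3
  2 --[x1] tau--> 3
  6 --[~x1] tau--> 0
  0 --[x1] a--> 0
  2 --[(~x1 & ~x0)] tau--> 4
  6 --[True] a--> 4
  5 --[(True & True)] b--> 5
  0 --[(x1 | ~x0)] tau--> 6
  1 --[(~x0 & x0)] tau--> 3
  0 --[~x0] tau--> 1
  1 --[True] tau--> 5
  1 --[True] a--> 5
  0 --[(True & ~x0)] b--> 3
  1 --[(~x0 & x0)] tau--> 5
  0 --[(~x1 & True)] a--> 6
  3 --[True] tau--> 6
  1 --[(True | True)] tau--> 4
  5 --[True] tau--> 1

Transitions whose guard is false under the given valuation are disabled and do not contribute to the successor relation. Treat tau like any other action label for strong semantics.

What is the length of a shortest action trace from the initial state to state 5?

BFS to 5:
  L0 = {0}
  L1 = {1,3,6}
  L2 = {4,5}
5 enters at depth 2; path tau·a

Answer: 2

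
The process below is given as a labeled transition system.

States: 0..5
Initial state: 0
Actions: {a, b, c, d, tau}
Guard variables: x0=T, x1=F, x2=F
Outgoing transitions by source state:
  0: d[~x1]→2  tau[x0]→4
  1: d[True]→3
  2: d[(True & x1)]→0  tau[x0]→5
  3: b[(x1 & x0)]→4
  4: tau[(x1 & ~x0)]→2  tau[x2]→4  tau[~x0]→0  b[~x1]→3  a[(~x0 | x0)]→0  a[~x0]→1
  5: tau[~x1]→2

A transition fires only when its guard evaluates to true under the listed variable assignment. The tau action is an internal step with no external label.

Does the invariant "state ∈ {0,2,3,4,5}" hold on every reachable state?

Answer: INVARIANT HOLDS

Working:
Allowed set {0,2,3,4,5}
Reach set: {0,2,3,4,5}
  0: ok
  2: ok
  3: ok
  4: ok
  5: ok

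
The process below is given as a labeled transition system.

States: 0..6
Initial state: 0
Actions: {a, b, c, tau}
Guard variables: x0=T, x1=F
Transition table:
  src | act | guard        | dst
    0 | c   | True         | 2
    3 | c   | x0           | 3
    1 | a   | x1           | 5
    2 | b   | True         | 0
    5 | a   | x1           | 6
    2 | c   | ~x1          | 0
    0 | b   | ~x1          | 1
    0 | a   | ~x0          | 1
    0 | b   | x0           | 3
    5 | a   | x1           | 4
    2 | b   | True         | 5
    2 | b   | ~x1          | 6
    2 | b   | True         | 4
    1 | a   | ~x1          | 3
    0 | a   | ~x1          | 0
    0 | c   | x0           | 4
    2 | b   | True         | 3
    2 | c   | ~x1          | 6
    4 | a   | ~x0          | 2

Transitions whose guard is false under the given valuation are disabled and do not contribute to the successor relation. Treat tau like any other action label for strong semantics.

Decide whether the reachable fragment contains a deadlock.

Answer: DEADLOCK at state 4

Trace:
Reach set: {0,1,2,3,4,5,6}
  0: a→0  b→1  b→3  c→2  c→4  [deg 5]
  1: a→3  [deg 1]
  2: b→0  b→3  b→4  b→5  b→6  c→0  c→6  [deg 7]
  3: c→3  [deg 1]
  4: ∅  [deadlock]
  5: ∅  [deadlock]
  6: ∅  [deadlock]
Path to 4: c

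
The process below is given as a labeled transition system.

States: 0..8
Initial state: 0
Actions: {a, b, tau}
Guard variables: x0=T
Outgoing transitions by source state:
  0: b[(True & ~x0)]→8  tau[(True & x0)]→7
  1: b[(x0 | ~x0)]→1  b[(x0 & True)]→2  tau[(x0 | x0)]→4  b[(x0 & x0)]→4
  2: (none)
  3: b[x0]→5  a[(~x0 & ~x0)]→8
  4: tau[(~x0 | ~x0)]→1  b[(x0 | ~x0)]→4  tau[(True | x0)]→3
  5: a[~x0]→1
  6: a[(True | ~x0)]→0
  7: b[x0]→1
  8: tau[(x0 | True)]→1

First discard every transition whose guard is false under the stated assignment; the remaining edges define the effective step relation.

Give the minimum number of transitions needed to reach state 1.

Layered search for 1:
  L0 = {0}
  L1 = {7}
  L2 = {1}
1 enters at depth 2; path tau·b

Answer: 2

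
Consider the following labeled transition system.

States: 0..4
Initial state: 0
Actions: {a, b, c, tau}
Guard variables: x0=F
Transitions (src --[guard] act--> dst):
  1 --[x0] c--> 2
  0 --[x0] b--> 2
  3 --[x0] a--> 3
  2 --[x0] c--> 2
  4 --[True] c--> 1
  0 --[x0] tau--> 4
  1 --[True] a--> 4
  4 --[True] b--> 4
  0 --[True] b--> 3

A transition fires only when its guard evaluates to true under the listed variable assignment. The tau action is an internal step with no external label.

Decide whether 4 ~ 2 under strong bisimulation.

Bisimulation quotient by refinement:
  round 0: {{0,1,2,3,4}}
  round 1: {{0},{1},{2,3},{4}}
4 equivalence class(es) (converged in 2)
[4]={4}  [2]={2,3}

Answer: NOT BISIMILAR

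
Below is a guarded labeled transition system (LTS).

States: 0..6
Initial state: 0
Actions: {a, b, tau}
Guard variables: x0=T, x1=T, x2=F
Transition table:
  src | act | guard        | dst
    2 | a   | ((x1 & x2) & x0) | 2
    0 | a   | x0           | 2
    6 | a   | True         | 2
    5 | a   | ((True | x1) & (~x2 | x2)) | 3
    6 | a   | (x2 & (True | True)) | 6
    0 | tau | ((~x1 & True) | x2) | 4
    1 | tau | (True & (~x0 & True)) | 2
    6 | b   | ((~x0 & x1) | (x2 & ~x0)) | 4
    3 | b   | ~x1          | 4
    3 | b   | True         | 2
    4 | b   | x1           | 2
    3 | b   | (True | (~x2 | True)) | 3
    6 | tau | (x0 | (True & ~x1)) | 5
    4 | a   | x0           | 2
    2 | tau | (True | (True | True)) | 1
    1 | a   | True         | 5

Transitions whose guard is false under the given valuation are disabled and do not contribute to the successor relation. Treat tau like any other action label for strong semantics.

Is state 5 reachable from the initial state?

Answer: REACHABLE

Working:
Guard filter leaves 10 enabled edge(s).
depth 0: {0}
depth 1: {2}  now seen {0,2}
depth 2: {1}  now seen {0,1,2}
depth 3: {5}  now seen {0,1,2,5}
depth 4: {3}  now seen {0,1,2,3,5}
Reach set: {0,1,2,3,5}
witness 5: a·tau·a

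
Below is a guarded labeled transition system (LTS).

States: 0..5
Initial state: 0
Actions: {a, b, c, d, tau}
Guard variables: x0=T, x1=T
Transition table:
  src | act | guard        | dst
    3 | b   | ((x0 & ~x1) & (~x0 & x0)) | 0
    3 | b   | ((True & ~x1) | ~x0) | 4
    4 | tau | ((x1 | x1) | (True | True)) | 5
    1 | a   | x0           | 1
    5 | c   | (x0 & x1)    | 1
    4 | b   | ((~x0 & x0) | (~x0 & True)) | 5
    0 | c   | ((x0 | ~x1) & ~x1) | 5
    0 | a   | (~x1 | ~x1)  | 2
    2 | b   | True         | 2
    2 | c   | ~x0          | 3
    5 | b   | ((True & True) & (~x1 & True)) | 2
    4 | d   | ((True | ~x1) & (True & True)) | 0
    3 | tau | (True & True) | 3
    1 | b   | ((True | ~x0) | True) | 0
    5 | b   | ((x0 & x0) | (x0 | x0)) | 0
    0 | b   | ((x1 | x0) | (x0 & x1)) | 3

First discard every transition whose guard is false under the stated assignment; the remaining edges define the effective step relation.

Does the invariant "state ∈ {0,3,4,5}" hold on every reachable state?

Answer: INVARIANT HOLDS

Trace:
Inv-set: {0,3,4,5}
R = {0,3}
  0: ok
  3: ok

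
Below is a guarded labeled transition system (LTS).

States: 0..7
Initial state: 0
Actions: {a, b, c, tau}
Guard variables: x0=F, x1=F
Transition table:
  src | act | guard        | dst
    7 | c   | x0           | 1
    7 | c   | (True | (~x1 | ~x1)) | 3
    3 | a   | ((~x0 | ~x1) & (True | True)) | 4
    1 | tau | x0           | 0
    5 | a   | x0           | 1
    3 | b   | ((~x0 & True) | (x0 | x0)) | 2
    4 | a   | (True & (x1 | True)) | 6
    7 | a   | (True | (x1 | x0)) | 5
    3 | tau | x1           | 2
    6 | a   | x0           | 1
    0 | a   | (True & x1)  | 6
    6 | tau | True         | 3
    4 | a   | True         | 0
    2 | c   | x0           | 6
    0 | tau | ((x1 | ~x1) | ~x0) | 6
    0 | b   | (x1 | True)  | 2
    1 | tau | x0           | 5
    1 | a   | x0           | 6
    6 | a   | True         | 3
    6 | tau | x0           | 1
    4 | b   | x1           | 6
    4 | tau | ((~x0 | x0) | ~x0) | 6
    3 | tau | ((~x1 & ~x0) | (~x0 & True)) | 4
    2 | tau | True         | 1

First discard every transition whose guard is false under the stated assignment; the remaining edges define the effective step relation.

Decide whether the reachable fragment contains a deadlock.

Reach set: {0,1,2,3,4,6}
  0: b→2  tau→6  [deg 2]
  1: ∅  [STUCK]
  2: tau→1  [deg 1]
  3: a→4  b→2  tau→4  [deg 3]
  4: a→0  a→6  tau→6  [deg 3]
  6: a→3  tau→3  [deg 2]
witness 1: b·tau

Answer: DEADLOCK at state 1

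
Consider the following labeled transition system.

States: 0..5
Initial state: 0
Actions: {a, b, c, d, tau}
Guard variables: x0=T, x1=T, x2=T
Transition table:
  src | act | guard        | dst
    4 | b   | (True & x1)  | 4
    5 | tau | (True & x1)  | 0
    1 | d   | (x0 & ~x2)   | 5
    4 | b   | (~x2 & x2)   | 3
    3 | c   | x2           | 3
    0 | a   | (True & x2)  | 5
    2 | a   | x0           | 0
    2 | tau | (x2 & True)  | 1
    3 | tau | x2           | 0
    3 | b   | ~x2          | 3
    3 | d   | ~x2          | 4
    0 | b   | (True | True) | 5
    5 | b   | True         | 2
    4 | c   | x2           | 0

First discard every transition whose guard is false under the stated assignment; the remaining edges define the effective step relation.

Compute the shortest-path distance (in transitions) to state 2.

Breadth-first toward 2:
  Layer 0: {0}
  Layer 1: {5}
  Layer 2: {2}
first hit 2 at d=2 via a·b

Answer: 2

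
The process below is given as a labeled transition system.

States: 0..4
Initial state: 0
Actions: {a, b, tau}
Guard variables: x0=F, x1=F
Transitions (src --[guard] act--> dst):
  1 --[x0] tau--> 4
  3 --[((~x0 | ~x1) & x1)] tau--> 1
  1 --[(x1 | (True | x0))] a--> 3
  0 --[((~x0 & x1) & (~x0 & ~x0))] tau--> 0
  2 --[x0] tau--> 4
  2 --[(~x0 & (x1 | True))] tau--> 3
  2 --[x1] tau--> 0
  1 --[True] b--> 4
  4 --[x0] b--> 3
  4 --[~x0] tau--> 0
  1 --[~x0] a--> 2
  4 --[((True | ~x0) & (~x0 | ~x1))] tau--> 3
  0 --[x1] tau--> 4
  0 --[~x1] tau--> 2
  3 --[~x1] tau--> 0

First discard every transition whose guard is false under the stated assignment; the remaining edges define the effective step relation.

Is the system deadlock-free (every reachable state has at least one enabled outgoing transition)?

Reachable = {0,2,3}
  0: tau→2  [deg 1]
  2: tau→3  [deg 1]
  3: tau→0  [deg 1]

Answer: DEADLOCK-FREE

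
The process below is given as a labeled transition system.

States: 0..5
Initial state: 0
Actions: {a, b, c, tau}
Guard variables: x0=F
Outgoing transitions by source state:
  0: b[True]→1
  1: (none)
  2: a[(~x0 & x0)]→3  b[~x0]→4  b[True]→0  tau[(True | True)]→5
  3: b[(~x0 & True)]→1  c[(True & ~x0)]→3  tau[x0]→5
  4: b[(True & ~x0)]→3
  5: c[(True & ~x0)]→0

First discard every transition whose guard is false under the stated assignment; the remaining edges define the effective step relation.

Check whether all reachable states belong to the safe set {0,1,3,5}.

Answer: INVARIANT HOLDS

Analysis:
Safe = {0,1,3,5}
R = {0,1}
  0: ✓
  1: ✓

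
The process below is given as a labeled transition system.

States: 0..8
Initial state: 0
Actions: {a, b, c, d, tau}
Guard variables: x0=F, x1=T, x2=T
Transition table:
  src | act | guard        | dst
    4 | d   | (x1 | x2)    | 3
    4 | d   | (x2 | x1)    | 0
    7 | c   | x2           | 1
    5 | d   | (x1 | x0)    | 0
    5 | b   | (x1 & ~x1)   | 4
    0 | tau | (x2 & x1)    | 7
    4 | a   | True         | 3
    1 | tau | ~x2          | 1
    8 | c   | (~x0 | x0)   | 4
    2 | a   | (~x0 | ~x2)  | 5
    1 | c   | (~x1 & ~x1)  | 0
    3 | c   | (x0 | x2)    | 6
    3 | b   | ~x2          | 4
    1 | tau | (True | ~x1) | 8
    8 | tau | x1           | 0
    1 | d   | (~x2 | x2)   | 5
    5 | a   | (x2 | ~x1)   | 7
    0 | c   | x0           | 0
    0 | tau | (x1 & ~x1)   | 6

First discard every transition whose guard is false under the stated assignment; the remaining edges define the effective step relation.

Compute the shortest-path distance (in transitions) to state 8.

Breadth-first toward 8:
  L0 = {0}
  L1 = {7}
  L2 = {1}
  L3 = {5,8}
8 enters at depth 3; path tau·c·tau

Answer: 3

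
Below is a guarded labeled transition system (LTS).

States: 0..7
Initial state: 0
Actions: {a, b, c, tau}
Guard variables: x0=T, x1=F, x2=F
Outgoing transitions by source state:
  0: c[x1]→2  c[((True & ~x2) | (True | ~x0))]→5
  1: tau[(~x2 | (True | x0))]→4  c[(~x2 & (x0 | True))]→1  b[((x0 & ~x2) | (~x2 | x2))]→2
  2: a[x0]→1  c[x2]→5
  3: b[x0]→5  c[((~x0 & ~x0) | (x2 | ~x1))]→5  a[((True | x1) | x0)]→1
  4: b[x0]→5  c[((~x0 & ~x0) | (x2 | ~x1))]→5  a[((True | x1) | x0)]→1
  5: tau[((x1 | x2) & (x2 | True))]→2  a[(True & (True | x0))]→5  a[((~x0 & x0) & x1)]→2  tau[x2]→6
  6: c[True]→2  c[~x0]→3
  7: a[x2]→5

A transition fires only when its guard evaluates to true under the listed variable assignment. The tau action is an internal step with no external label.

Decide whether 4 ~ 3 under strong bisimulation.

Refine partition for ~:
  π0 = {{0,1,2,3,4,5,6,7}}
  π1 = {{0,6},{1},{2,5},{3,4},{7}}
  π2 = {{0,6},{1},{2},{3,4},{5},{7}}
  π3 = {{0},{1},{2},{3,4},{5},{6},{7}}
Fixed point at round 4; 7 class(es).
class of 4: {3,4}; class of 3: {3,4}

Answer: BISIMILAR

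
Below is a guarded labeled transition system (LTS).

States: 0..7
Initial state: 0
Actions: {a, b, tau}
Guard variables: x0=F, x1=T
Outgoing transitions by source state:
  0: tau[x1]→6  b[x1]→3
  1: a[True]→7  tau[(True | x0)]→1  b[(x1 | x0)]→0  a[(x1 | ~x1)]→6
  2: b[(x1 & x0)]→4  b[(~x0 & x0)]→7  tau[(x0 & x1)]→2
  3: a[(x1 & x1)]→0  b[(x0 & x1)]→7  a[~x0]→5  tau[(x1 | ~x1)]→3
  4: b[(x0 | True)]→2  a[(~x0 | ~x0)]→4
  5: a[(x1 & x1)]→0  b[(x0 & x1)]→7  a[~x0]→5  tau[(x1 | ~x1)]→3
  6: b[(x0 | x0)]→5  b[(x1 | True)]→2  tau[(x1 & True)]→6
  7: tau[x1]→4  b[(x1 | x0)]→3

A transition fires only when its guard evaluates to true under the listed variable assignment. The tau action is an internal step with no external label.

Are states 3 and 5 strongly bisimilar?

Bisimulation quotient by refinement:
  P[0] = {{0,1,2,3,4,5,6,7}}
  P[1] = {{0,6,7},{1},{2},{3,5},{4}}
  P[2] = {{0},{1},{2},{3,5},{4},{6},{7}}
Fixed point at round 3; 7 class(es).
3∈{3,5}, 5∈{3,5}

Answer: BISIMILAR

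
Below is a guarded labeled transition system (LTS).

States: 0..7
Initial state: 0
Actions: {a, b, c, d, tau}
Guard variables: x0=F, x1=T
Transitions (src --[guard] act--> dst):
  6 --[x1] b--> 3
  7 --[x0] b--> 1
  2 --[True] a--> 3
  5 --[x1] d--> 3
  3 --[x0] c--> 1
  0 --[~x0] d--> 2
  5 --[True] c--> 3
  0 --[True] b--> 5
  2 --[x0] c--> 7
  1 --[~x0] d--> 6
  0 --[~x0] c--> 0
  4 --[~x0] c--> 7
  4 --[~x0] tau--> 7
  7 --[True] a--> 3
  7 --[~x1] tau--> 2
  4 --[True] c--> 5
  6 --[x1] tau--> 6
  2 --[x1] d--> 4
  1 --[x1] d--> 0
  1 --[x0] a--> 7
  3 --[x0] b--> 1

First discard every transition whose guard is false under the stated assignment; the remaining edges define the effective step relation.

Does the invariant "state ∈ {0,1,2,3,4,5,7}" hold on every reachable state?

Inv-set: {0,1,2,3,4,5,7}
R = {0,2,3,4,5,7}
  0: ok
  2: ok
  3: ok
  4: ok
  5: ok
  7: ok

Answer: INVARIANT HOLDS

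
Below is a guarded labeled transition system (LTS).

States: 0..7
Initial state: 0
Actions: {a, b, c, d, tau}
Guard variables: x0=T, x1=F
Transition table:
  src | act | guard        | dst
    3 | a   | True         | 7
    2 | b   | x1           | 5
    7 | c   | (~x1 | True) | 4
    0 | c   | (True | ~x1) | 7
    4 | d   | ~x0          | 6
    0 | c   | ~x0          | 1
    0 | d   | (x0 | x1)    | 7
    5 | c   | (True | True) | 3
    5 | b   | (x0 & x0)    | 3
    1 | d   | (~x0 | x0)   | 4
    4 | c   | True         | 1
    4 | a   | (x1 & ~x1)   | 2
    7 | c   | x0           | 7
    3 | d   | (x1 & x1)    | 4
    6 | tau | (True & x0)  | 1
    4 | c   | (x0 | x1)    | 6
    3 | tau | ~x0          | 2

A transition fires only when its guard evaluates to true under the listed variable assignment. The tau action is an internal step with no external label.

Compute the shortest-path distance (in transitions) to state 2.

Breadth-first toward 2:
  depth 0: {0}
  depth 1: {7}
  depth 2: {4}
  depth 3: {1,6}
2 never appears.

Answer: UNREACHABLE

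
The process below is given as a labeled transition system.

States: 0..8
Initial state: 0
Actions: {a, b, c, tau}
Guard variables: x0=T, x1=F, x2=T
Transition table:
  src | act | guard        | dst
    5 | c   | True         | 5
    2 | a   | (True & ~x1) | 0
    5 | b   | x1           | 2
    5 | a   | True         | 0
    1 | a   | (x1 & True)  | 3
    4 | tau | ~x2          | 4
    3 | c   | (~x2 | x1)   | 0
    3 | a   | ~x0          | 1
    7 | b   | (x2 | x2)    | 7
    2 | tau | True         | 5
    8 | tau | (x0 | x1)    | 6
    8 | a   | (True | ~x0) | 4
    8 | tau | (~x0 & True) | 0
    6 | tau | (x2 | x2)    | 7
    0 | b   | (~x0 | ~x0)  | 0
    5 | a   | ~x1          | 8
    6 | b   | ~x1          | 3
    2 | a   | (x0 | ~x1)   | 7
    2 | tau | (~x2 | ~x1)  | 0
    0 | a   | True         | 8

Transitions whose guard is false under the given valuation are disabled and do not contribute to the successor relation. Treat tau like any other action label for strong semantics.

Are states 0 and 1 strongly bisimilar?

Refine partition for ~:
  P[0] = {{0,1,2,3,4,5,6,7,8}}
  P[1] = {{0},{1,3,4},{2,8},{5},{6},{7}}
  P[2] = {{0},{1,3,4},{2},{5},{6},{7},{8}}
7 equivalence class(es) (converged in 3)
0∈{0}, 1∈{1,3,4}

Answer: NOT BISIMILAR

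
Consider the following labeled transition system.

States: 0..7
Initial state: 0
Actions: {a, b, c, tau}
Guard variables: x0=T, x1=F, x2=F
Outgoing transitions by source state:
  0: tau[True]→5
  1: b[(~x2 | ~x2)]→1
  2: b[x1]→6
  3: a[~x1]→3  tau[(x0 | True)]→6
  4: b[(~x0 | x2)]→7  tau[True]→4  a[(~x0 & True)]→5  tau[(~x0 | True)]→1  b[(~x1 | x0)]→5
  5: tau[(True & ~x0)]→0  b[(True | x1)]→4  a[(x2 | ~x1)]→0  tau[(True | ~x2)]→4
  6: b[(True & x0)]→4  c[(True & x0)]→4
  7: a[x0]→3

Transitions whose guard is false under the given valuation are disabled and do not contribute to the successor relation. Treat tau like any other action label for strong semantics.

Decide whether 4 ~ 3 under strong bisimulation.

Answer: NOT BISIMILAR

Trace:
Compute ~ classes (split until stable):
  round 0: {{0,1,2,3,4,5,6,7}}
  round 1: {{0},{1},{2},{3},{4},{5},{6},{7}}
Fixed point at round 2; 8 class(es).
class of 4: {4}; class of 3: {3}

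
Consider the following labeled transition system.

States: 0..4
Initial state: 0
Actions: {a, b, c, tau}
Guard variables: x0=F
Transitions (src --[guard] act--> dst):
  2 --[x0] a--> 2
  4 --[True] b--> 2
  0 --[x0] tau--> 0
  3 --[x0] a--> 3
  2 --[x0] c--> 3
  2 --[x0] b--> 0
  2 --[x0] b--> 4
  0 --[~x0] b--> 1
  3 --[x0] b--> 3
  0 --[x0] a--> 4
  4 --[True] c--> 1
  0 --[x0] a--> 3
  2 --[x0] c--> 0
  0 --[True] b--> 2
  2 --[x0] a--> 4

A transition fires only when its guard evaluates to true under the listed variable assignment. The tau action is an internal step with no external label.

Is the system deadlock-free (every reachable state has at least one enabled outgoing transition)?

Reach set: {0,1,2}
  0: b→1  b→2  [deg 2]
  1: ∅  [STUCK]
  2: ∅  [STUCK]
trace reaching 1: b

Answer: DEADLOCK at state 1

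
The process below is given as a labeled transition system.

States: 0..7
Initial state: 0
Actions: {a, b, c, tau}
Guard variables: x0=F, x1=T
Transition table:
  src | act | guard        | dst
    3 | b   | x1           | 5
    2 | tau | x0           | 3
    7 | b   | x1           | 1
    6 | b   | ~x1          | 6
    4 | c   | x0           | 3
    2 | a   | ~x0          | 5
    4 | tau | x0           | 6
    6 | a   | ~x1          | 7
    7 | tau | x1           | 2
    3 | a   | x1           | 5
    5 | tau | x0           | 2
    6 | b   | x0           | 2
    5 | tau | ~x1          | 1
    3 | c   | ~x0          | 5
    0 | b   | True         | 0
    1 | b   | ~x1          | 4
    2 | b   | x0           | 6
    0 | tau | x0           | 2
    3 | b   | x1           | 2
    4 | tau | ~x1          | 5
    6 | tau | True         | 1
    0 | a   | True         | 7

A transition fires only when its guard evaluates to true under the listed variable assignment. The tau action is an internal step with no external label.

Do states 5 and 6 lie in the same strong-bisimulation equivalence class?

Bisimulation quotient by refinement:
  round 0: {{0,1,2,3,4,5,6,7}}
  round 1: {{0},{1,4,5},{2},{3},{6},{7}}
Fixed point at round 2; 6 class(es).
class of 5: {1,4,5}; class of 6: {6}

Answer: NOT BISIMILAR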